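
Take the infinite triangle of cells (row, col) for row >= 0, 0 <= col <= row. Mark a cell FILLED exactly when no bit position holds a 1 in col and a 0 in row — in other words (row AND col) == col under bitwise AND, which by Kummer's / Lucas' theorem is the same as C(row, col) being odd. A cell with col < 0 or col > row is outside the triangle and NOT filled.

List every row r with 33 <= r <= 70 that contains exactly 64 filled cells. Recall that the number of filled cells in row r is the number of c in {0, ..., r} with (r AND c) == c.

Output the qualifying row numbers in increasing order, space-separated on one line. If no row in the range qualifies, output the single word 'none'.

Answer: 63

Derivation:
Row r has 2^popcount(r) filled cells, so we need popcount(r) = log2(64) = 6.
Scan r = 33..70 and keep those with exactly 6 one-bits:
r=33=100001 popcount=2 -> skip
r=34=100010 popcount=2 -> skip
r=35=100011 popcount=3 -> skip
r=36=100100 popcount=2 -> skip
r=37=100101 popcount=3 -> skip
r=38=100110 popcount=3 -> skip
r=39=100111 popcount=4 -> skip
r=40=101000 popcount=2 -> skip
r=41=101001 popcount=3 -> skip
r=42=101010 popcount=3 -> skip
r=43=101011 popcount=4 -> skip
r=44=101100 popcount=3 -> skip
r=45=101101 popcount=4 -> skip
r=46=101110 popcount=4 -> skip
r=47=101111 popcount=5 -> skip
r=48=110000 popcount=2 -> skip
r=49=110001 popcount=3 -> skip
r=50=110010 popcount=3 -> skip
r=51=110011 popcount=4 -> skip
r=52=110100 popcount=3 -> skip
r=53=110101 popcount=4 -> skip
r=54=110110 popcount=4 -> skip
r=55=110111 popcount=5 -> skip
r=56=111000 popcount=3 -> skip
r=57=111001 popcount=4 -> skip
r=58=111010 popcount=4 -> skip
r=59=111011 popcount=5 -> skip
r=60=111100 popcount=4 -> skip
r=61=111101 popcount=5 -> skip
r=62=111110 popcount=5 -> skip
r=63=111111 popcount=6 -> KEEP
r=64=1000000 popcount=1 -> skip
r=65=1000001 popcount=2 -> skip
r=66=1000010 popcount=2 -> skip
r=67=1000011 popcount=3 -> skip
r=68=1000100 popcount=2 -> skip
r=69=1000101 popcount=3 -> skip
r=70=1000110 popcount=3 -> skip
Kept rows: 63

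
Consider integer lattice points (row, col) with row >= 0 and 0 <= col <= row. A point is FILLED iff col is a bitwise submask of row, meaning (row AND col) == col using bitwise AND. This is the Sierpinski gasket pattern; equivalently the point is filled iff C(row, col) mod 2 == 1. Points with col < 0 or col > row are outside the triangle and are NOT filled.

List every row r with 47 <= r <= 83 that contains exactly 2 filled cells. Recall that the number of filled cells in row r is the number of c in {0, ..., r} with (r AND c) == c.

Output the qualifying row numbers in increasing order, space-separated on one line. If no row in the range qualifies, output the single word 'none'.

Row r has 2^popcount(r) filled cells, so we need popcount(r) = log2(2) = 1.
Scan r = 47..83 and keep those with exactly 1 one-bits:
r=47=101111 popcount=5 -> skip
r=48=110000 popcount=2 -> skip
r=49=110001 popcount=3 -> skip
r=50=110010 popcount=3 -> skip
r=51=110011 popcount=4 -> skip
r=52=110100 popcount=3 -> skip
r=53=110101 popcount=4 -> skip
r=54=110110 popcount=4 -> skip
r=55=110111 popcount=5 -> skip
r=56=111000 popcount=3 -> skip
r=57=111001 popcount=4 -> skip
r=58=111010 popcount=4 -> skip
r=59=111011 popcount=5 -> skip
r=60=111100 popcount=4 -> skip
r=61=111101 popcount=5 -> skip
r=62=111110 popcount=5 -> skip
r=63=111111 popcount=6 -> skip
r=64=1000000 popcount=1 -> KEEP
r=65=1000001 popcount=2 -> skip
r=66=1000010 popcount=2 -> skip
r=67=1000011 popcount=3 -> skip
r=68=1000100 popcount=2 -> skip
r=69=1000101 popcount=3 -> skip
r=70=1000110 popcount=3 -> skip
r=71=1000111 popcount=4 -> skip
r=72=1001000 popcount=2 -> skip
r=73=1001001 popcount=3 -> skip
r=74=1001010 popcount=3 -> skip
r=75=1001011 popcount=4 -> skip
r=76=1001100 popcount=3 -> skip
r=77=1001101 popcount=4 -> skip
r=78=1001110 popcount=4 -> skip
r=79=1001111 popcount=5 -> skip
r=80=1010000 popcount=2 -> skip
r=81=1010001 popcount=3 -> skip
r=82=1010010 popcount=3 -> skip
r=83=1010011 popcount=4 -> skip
Kept rows: 64

Answer: 64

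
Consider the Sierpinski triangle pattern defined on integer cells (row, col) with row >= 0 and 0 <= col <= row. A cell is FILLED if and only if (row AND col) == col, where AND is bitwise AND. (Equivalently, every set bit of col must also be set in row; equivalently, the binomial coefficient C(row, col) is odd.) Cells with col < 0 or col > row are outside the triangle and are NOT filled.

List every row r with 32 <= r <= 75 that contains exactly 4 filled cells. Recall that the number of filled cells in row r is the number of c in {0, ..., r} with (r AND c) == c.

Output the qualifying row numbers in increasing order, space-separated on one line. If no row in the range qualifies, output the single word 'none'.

Row r has 2^popcount(r) filled cells, so we need popcount(r) = log2(4) = 2.
Scan r = 32..75 and keep those with exactly 2 one-bits:
r=32=100000 popcount=1 -> skip
r=33=100001 popcount=2 -> KEEP
r=34=100010 popcount=2 -> KEEP
r=35=100011 popcount=3 -> skip
r=36=100100 popcount=2 -> KEEP
r=37=100101 popcount=3 -> skip
r=38=100110 popcount=3 -> skip
r=39=100111 popcount=4 -> skip
r=40=101000 popcount=2 -> KEEP
r=41=101001 popcount=3 -> skip
r=42=101010 popcount=3 -> skip
r=43=101011 popcount=4 -> skip
r=44=101100 popcount=3 -> skip
r=45=101101 popcount=4 -> skip
r=46=101110 popcount=4 -> skip
r=47=101111 popcount=5 -> skip
r=48=110000 popcount=2 -> KEEP
r=49=110001 popcount=3 -> skip
r=50=110010 popcount=3 -> skip
r=51=110011 popcount=4 -> skip
r=52=110100 popcount=3 -> skip
r=53=110101 popcount=4 -> skip
r=54=110110 popcount=4 -> skip
r=55=110111 popcount=5 -> skip
r=56=111000 popcount=3 -> skip
r=57=111001 popcount=4 -> skip
r=58=111010 popcount=4 -> skip
r=59=111011 popcount=5 -> skip
r=60=111100 popcount=4 -> skip
r=61=111101 popcount=5 -> skip
r=62=111110 popcount=5 -> skip
r=63=111111 popcount=6 -> skip
r=64=1000000 popcount=1 -> skip
r=65=1000001 popcount=2 -> KEEP
r=66=1000010 popcount=2 -> KEEP
r=67=1000011 popcount=3 -> skip
r=68=1000100 popcount=2 -> KEEP
r=69=1000101 popcount=3 -> skip
r=70=1000110 popcount=3 -> skip
r=71=1000111 popcount=4 -> skip
r=72=1001000 popcount=2 -> KEEP
r=73=1001001 popcount=3 -> skip
r=74=1001010 popcount=3 -> skip
r=75=1001011 popcount=4 -> skip
Kept rows: 33 34 36 40 48 65 66 68 72

Answer: 33 34 36 40 48 65 66 68 72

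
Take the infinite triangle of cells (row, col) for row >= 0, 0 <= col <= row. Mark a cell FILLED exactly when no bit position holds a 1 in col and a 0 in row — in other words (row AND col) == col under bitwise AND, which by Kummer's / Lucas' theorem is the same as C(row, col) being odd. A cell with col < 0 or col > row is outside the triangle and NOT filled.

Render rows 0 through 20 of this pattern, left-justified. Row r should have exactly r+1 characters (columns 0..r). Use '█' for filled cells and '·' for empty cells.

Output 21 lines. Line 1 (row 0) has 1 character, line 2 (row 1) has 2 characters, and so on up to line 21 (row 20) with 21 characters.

r0=0: █
r1=1: ██
r2=10: █·█
r3=11: ████
r4=100: █···█
r5=101: ██··██
r6=110: █·█·█·█
r7=111: ████████
r8=1000: █·······█
r9=1001: ██······██
r10=1010: █·█·····█·█
r11=1011: ████····████
r12=1100: █···█···█···█
r13=1101: ██··██··██··██
r14=1110: █·█·█·█·█·█·█·█
r15=1111: ████████████████
r16=10000: █···············█
r17=10001: ██··············██
r18=10010: █·█·············█·█
r19=10011: ████············████
r20=10100: █···█···········█···█

Answer: █
██
█·█
████
█···█
██··██
█·█·█·█
████████
█·······█
██······██
█·█·····█·█
████····████
█···█···█···█
██··██··██··██
█·█·█·█·█·█·█·█
████████████████
█···············█
██··············██
█·█·············█·█
████············████
█···█···········█···█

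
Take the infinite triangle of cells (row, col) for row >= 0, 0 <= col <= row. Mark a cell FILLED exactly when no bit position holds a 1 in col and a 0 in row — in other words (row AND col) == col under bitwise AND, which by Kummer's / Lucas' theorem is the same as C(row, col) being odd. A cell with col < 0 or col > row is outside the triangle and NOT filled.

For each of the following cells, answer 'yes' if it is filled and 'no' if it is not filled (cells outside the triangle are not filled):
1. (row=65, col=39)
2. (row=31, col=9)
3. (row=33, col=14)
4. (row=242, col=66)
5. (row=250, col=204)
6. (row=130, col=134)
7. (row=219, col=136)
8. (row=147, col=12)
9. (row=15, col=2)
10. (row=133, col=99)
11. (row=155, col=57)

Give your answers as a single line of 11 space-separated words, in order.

(65,39): row=0b1000001, col=0b100111, row AND col = 0b1 = 1; 1 != 39 -> empty
(31,9): row=0b11111, col=0b1001, row AND col = 0b1001 = 9; 9 == 9 -> filled
(33,14): row=0b100001, col=0b1110, row AND col = 0b0 = 0; 0 != 14 -> empty
(242,66): row=0b11110010, col=0b1000010, row AND col = 0b1000010 = 66; 66 == 66 -> filled
(250,204): row=0b11111010, col=0b11001100, row AND col = 0b11001000 = 200; 200 != 204 -> empty
(130,134): col outside [0, 130] -> not filled
(219,136): row=0b11011011, col=0b10001000, row AND col = 0b10001000 = 136; 136 == 136 -> filled
(147,12): row=0b10010011, col=0b1100, row AND col = 0b0 = 0; 0 != 12 -> empty
(15,2): row=0b1111, col=0b10, row AND col = 0b10 = 2; 2 == 2 -> filled
(133,99): row=0b10000101, col=0b1100011, row AND col = 0b1 = 1; 1 != 99 -> empty
(155,57): row=0b10011011, col=0b111001, row AND col = 0b11001 = 25; 25 != 57 -> empty

Answer: no yes no yes no no yes no yes no no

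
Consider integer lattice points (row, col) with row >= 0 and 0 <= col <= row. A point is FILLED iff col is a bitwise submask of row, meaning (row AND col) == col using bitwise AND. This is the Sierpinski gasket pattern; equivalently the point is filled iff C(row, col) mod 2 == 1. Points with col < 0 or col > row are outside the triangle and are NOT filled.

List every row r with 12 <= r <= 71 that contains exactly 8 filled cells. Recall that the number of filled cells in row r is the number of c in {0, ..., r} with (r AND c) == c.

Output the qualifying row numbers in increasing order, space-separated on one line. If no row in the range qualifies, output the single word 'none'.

Answer: 13 14 19 21 22 25 26 28 35 37 38 41 42 44 49 50 52 56 67 69 70

Derivation:
Row r has 2^popcount(r) filled cells, so we need popcount(r) = log2(8) = 3.
Scan r = 12..71 and keep those with exactly 3 one-bits:
r=12=1100 popcount=2 -> skip
r=13=1101 popcount=3 -> KEEP
r=14=1110 popcount=3 -> KEEP
r=15=1111 popcount=4 -> skip
r=16=10000 popcount=1 -> skip
r=17=10001 popcount=2 -> skip
r=18=10010 popcount=2 -> skip
r=19=10011 popcount=3 -> KEEP
r=20=10100 popcount=2 -> skip
r=21=10101 popcount=3 -> KEEP
r=22=10110 popcount=3 -> KEEP
r=23=10111 popcount=4 -> skip
r=24=11000 popcount=2 -> skip
r=25=11001 popcount=3 -> KEEP
r=26=11010 popcount=3 -> KEEP
r=27=11011 popcount=4 -> skip
r=28=11100 popcount=3 -> KEEP
r=29=11101 popcount=4 -> skip
r=30=11110 popcount=4 -> skip
r=31=11111 popcount=5 -> skip
r=32=100000 popcount=1 -> skip
r=33=100001 popcount=2 -> skip
r=34=100010 popcount=2 -> skip
r=35=100011 popcount=3 -> KEEP
r=36=100100 popcount=2 -> skip
r=37=100101 popcount=3 -> KEEP
r=38=100110 popcount=3 -> KEEP
r=39=100111 popcount=4 -> skip
r=40=101000 popcount=2 -> skip
r=41=101001 popcount=3 -> KEEP
r=42=101010 popcount=3 -> KEEP
r=43=101011 popcount=4 -> skip
r=44=101100 popcount=3 -> KEEP
r=45=101101 popcount=4 -> skip
r=46=101110 popcount=4 -> skip
r=47=101111 popcount=5 -> skip
r=48=110000 popcount=2 -> skip
r=49=110001 popcount=3 -> KEEP
r=50=110010 popcount=3 -> KEEP
r=51=110011 popcount=4 -> skip
r=52=110100 popcount=3 -> KEEP
r=53=110101 popcount=4 -> skip
r=54=110110 popcount=4 -> skip
r=55=110111 popcount=5 -> skip
r=56=111000 popcount=3 -> KEEP
r=57=111001 popcount=4 -> skip
r=58=111010 popcount=4 -> skip
r=59=111011 popcount=5 -> skip
r=60=111100 popcount=4 -> skip
r=61=111101 popcount=5 -> skip
r=62=111110 popcount=5 -> skip
r=63=111111 popcount=6 -> skip
r=64=1000000 popcount=1 -> skip
r=65=1000001 popcount=2 -> skip
r=66=1000010 popcount=2 -> skip
r=67=1000011 popcount=3 -> KEEP
r=68=1000100 popcount=2 -> skip
r=69=1000101 popcount=3 -> KEEP
r=70=1000110 popcount=3 -> KEEP
r=71=1000111 popcount=4 -> skip
Kept rows: 13 14 19 21 22 25 26 28 35 37 38 41 42 44 49 50 52 56 67 69 70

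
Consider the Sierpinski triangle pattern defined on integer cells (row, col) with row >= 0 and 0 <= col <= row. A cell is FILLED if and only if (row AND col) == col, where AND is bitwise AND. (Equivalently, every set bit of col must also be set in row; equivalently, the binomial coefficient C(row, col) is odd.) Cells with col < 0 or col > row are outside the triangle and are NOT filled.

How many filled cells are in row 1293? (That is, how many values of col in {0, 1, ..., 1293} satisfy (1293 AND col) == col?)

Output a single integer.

1293 in binary = 10100001101
popcount(1293) = number of 1-bits in 10100001101 = 5
A col c satisfies (1293 AND c) == c iff every set bit of c is also set in 1293; each of the 5 set bits of 1293 can independently be on or off in c.
count = 2^5 = 32

Answer: 32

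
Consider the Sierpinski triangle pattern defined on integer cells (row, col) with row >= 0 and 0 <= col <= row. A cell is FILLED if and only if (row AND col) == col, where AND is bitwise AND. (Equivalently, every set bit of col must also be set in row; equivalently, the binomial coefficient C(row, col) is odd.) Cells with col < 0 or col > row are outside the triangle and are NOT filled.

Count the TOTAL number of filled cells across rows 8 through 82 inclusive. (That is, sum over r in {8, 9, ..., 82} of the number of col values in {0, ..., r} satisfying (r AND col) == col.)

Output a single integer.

Answer: 884

Derivation:
r8=1000 pc1: +2 =2
r9=1001 pc2: +4 =6
r10=1010 pc2: +4 =10
r11=1011 pc3: +8 =18
r12=1100 pc2: +4 =22
r13=1101 pc3: +8 =30
r14=1110 pc3: +8 =38
r15=1111 pc4: +16 =54
r16=10000 pc1: +2 =56
r17=10001 pc2: +4 =60
r18=10010 pc2: +4 =64
r19=10011 pc3: +8 =72
r20=10100 pc2: +4 =76
r21=10101 pc3: +8 =84
r22=10110 pc3: +8 =92
r23=10111 pc4: +16 =108
r24=11000 pc2: +4 =112
r25=11001 pc3: +8 =120
r26=11010 pc3: +8 =128
r27=11011 pc4: +16 =144
r28=11100 pc3: +8 =152
r29=11101 pc4: +16 =168
r30=11110 pc4: +16 =184
r31=11111 pc5: +32 =216
r32=100000 pc1: +2 =218
r33=100001 pc2: +4 =222
r34=100010 pc2: +4 =226
r35=100011 pc3: +8 =234
r36=100100 pc2: +4 =238
r37=100101 pc3: +8 =246
r38=100110 pc3: +8 =254
r39=100111 pc4: +16 =270
r40=101000 pc2: +4 =274
r41=101001 pc3: +8 =282
r42=101010 pc3: +8 =290
r43=101011 pc4: +16 =306
r44=101100 pc3: +8 =314
r45=101101 pc4: +16 =330
r46=101110 pc4: +16 =346
r47=101111 pc5: +32 =378
r48=110000 pc2: +4 =382
r49=110001 pc3: +8 =390
r50=110010 pc3: +8 =398
r51=110011 pc4: +16 =414
r52=110100 pc3: +8 =422
r53=110101 pc4: +16 =438
r54=110110 pc4: +16 =454
r55=110111 pc5: +32 =486
r56=111000 pc3: +8 =494
r57=111001 pc4: +16 =510
r58=111010 pc4: +16 =526
r59=111011 pc5: +32 =558
r60=111100 pc4: +16 =574
r61=111101 pc5: +32 =606
r62=111110 pc5: +32 =638
r63=111111 pc6: +64 =702
r64=1000000 pc1: +2 =704
r65=1000001 pc2: +4 =708
r66=1000010 pc2: +4 =712
r67=1000011 pc3: +8 =720
r68=1000100 pc2: +4 =724
r69=1000101 pc3: +8 =732
r70=1000110 pc3: +8 =740
r71=1000111 pc4: +16 =756
r72=1001000 pc2: +4 =760
r73=1001001 pc3: +8 =768
r74=1001010 pc3: +8 =776
r75=1001011 pc4: +16 =792
r76=1001100 pc3: +8 =800
r77=1001101 pc4: +16 =816
r78=1001110 pc4: +16 =832
r79=1001111 pc5: +32 =864
r80=1010000 pc2: +4 =868
r81=1010001 pc3: +8 =876
r82=1010010 pc3: +8 =884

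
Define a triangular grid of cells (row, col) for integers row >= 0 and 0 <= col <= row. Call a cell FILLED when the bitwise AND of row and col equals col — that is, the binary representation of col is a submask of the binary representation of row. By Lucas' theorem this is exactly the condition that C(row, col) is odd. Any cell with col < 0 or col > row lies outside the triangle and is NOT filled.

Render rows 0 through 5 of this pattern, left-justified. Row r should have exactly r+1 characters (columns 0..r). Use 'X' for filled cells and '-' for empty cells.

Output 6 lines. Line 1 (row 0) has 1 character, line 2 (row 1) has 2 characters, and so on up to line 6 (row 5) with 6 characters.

r0=0: X
r1=1: XX
r2=10: X-X
r3=11: XXXX
r4=100: X---X
r5=101: XX--XX

Answer: X
XX
X-X
XXXX
X---X
XX--XX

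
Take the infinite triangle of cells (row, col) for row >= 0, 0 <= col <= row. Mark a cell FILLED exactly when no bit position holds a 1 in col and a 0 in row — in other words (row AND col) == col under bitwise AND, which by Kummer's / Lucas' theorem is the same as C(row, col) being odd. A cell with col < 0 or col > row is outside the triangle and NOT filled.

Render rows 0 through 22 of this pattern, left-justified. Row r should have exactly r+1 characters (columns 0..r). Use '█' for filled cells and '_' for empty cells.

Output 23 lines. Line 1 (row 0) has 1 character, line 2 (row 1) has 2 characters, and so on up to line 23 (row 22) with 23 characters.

Answer: █
██
█_█
████
█___█
██__██
█_█_█_█
████████
█_______█
██______██
█_█_____█_█
████____████
█___█___█___█
██__██__██__██
█_█_█_█_█_█_█_█
████████████████
█_______________█
██______________██
█_█_____________█_█
████____________████
█___█___________█___█
██__██__________██__██
█_█_█_█_________█_█_█_█

Derivation:
r0=0: █
r1=1: ██
r2=10: █_█
r3=11: ████
r4=100: █___█
r5=101: ██__██
r6=110: █_█_█_█
r7=111: ████████
r8=1000: █_______█
r9=1001: ██______██
r10=1010: █_█_____█_█
r11=1011: ████____████
r12=1100: █___█___█___█
r13=1101: ██__██__██__██
r14=1110: █_█_█_█_█_█_█_█
r15=1111: ████████████████
r16=10000: █_______________█
r17=10001: ██______________██
r18=10010: █_█_____________█_█
r19=10011: ████____________████
r20=10100: █___█___________█___█
r21=10101: ██__██__________██__██
r22=10110: █_█_█_█_________█_█_█_█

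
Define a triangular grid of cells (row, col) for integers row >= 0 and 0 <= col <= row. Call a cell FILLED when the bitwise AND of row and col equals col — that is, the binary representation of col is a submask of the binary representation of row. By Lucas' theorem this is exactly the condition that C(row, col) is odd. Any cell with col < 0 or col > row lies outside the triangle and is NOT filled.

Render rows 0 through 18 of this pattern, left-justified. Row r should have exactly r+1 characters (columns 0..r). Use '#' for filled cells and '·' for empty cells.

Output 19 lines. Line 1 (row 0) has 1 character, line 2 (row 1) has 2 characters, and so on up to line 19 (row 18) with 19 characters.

r0=0: #
r1=1: ##
r2=10: #·#
r3=11: ####
r4=100: #···#
r5=101: ##··##
r6=110: #·#·#·#
r7=111: ########
r8=1000: #·······#
r9=1001: ##······##
r10=1010: #·#·····#·#
r11=1011: ####····####
r12=1100: #···#···#···#
r13=1101: ##··##··##··##
r14=1110: #·#·#·#·#·#·#·#
r15=1111: ################
r16=10000: #···············#
r17=10001: ##··············##
r18=10010: #·#·············#·#

Answer: #
##
#·#
####
#···#
##··##
#·#·#·#
########
#·······#
##······##
#·#·····#·#
####····####
#···#···#···#
##··##··##··##
#·#·#·#·#·#·#·#
################
#···············#
##··············##
#·#·············#·#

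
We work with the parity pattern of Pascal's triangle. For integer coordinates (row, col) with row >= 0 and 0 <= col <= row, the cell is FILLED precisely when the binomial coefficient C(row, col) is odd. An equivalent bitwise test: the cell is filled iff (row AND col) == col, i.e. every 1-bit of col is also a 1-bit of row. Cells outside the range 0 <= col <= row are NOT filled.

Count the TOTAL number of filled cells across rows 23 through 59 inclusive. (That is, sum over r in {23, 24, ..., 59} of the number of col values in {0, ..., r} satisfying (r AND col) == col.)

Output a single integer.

Answer: 466

Derivation:
r23=10111 pc4: +16 =16
r24=11000 pc2: +4 =20
r25=11001 pc3: +8 =28
r26=11010 pc3: +8 =36
r27=11011 pc4: +16 =52
r28=11100 pc3: +8 =60
r29=11101 pc4: +16 =76
r30=11110 pc4: +16 =92
r31=11111 pc5: +32 =124
r32=100000 pc1: +2 =126
r33=100001 pc2: +4 =130
r34=100010 pc2: +4 =134
r35=100011 pc3: +8 =142
r36=100100 pc2: +4 =146
r37=100101 pc3: +8 =154
r38=100110 pc3: +8 =162
r39=100111 pc4: +16 =178
r40=101000 pc2: +4 =182
r41=101001 pc3: +8 =190
r42=101010 pc3: +8 =198
r43=101011 pc4: +16 =214
r44=101100 pc3: +8 =222
r45=101101 pc4: +16 =238
r46=101110 pc4: +16 =254
r47=101111 pc5: +32 =286
r48=110000 pc2: +4 =290
r49=110001 pc3: +8 =298
r50=110010 pc3: +8 =306
r51=110011 pc4: +16 =322
r52=110100 pc3: +8 =330
r53=110101 pc4: +16 =346
r54=110110 pc4: +16 =362
r55=110111 pc5: +32 =394
r56=111000 pc3: +8 =402
r57=111001 pc4: +16 =418
r58=111010 pc4: +16 =434
r59=111011 pc5: +32 =466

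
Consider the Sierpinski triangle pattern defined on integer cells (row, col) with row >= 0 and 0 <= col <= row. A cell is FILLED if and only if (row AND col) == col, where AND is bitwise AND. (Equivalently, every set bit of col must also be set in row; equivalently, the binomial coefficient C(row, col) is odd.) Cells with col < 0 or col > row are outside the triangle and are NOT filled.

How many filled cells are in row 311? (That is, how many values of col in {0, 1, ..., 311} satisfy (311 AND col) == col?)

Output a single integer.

Answer: 64

Derivation:
311 in binary = 100110111
popcount(311) = number of 1-bits in 100110111 = 6
A col c satisfies (311 AND c) == c iff every set bit of c is also set in 311; each of the 6 set bits of 311 can independently be on or off in c.
count = 2^6 = 64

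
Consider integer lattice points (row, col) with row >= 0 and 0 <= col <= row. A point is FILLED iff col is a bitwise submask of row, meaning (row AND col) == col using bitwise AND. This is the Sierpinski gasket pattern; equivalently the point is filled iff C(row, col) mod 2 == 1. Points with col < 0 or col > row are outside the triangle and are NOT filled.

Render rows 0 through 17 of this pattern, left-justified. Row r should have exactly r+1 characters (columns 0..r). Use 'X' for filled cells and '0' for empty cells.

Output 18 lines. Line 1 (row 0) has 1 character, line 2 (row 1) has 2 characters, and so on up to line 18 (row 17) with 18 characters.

Answer: X
XX
X0X
XXXX
X000X
XX00XX
X0X0X0X
XXXXXXXX
X0000000X
XX000000XX
X0X00000X0X
XXXX0000XXXX
X000X000X000X
XX00XX00XX00XX
X0X0X0X0X0X0X0X
XXXXXXXXXXXXXXXX
X000000000000000X
XX00000000000000XX

Derivation:
r0=0: X
r1=1: XX
r2=10: X0X
r3=11: XXXX
r4=100: X000X
r5=101: XX00XX
r6=110: X0X0X0X
r7=111: XXXXXXXX
r8=1000: X0000000X
r9=1001: XX000000XX
r10=1010: X0X00000X0X
r11=1011: XXXX0000XXXX
r12=1100: X000X000X000X
r13=1101: XX00XX00XX00XX
r14=1110: X0X0X0X0X0X0X0X
r15=1111: XXXXXXXXXXXXXXXX
r16=10000: X000000000000000X
r17=10001: XX00000000000000XX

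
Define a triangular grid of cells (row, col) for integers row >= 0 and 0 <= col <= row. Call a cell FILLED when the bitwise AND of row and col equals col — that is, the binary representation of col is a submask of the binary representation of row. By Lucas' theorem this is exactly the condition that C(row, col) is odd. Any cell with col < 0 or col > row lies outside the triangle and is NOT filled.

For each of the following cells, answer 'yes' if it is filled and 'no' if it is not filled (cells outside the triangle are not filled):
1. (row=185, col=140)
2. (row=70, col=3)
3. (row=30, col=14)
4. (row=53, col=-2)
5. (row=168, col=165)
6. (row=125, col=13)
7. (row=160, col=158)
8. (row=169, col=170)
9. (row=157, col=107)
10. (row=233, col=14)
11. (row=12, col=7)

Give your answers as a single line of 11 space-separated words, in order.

Answer: no no yes no no yes no no no no no

Derivation:
(185,140): row=0b10111001, col=0b10001100, row AND col = 0b10001000 = 136; 136 != 140 -> empty
(70,3): row=0b1000110, col=0b11, row AND col = 0b10 = 2; 2 != 3 -> empty
(30,14): row=0b11110, col=0b1110, row AND col = 0b1110 = 14; 14 == 14 -> filled
(53,-2): col outside [0, 53] -> not filled
(168,165): row=0b10101000, col=0b10100101, row AND col = 0b10100000 = 160; 160 != 165 -> empty
(125,13): row=0b1111101, col=0b1101, row AND col = 0b1101 = 13; 13 == 13 -> filled
(160,158): row=0b10100000, col=0b10011110, row AND col = 0b10000000 = 128; 128 != 158 -> empty
(169,170): col outside [0, 169] -> not filled
(157,107): row=0b10011101, col=0b1101011, row AND col = 0b1001 = 9; 9 != 107 -> empty
(233,14): row=0b11101001, col=0b1110, row AND col = 0b1000 = 8; 8 != 14 -> empty
(12,7): row=0b1100, col=0b111, row AND col = 0b100 = 4; 4 != 7 -> empty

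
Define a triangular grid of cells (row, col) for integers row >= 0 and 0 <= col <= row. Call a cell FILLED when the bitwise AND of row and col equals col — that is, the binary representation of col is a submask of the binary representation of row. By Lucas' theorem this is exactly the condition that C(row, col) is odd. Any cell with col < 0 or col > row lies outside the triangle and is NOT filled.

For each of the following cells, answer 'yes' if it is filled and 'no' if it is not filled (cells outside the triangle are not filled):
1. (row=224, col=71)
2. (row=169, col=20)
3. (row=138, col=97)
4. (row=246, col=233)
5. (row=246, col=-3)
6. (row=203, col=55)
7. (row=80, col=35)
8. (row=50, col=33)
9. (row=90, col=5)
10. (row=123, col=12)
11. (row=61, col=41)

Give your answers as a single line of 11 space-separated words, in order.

Answer: no no no no no no no no no no yes

Derivation:
(224,71): row=0b11100000, col=0b1000111, row AND col = 0b1000000 = 64; 64 != 71 -> empty
(169,20): row=0b10101001, col=0b10100, row AND col = 0b0 = 0; 0 != 20 -> empty
(138,97): row=0b10001010, col=0b1100001, row AND col = 0b0 = 0; 0 != 97 -> empty
(246,233): row=0b11110110, col=0b11101001, row AND col = 0b11100000 = 224; 224 != 233 -> empty
(246,-3): col outside [0, 246] -> not filled
(203,55): row=0b11001011, col=0b110111, row AND col = 0b11 = 3; 3 != 55 -> empty
(80,35): row=0b1010000, col=0b100011, row AND col = 0b0 = 0; 0 != 35 -> empty
(50,33): row=0b110010, col=0b100001, row AND col = 0b100000 = 32; 32 != 33 -> empty
(90,5): row=0b1011010, col=0b101, row AND col = 0b0 = 0; 0 != 5 -> empty
(123,12): row=0b1111011, col=0b1100, row AND col = 0b1000 = 8; 8 != 12 -> empty
(61,41): row=0b111101, col=0b101001, row AND col = 0b101001 = 41; 41 == 41 -> filled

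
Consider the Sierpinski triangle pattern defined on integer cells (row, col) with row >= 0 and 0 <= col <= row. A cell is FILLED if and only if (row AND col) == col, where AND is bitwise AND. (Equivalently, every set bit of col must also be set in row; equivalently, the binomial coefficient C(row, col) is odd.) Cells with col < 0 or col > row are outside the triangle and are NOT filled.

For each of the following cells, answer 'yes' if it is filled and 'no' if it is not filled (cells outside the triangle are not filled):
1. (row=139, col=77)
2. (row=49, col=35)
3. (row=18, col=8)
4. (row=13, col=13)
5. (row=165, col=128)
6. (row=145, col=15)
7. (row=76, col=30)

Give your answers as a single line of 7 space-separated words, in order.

Answer: no no no yes yes no no

Derivation:
(139,77): row=0b10001011, col=0b1001101, row AND col = 0b1001 = 9; 9 != 77 -> empty
(49,35): row=0b110001, col=0b100011, row AND col = 0b100001 = 33; 33 != 35 -> empty
(18,8): row=0b10010, col=0b1000, row AND col = 0b0 = 0; 0 != 8 -> empty
(13,13): row=0b1101, col=0b1101, row AND col = 0b1101 = 13; 13 == 13 -> filled
(165,128): row=0b10100101, col=0b10000000, row AND col = 0b10000000 = 128; 128 == 128 -> filled
(145,15): row=0b10010001, col=0b1111, row AND col = 0b1 = 1; 1 != 15 -> empty
(76,30): row=0b1001100, col=0b11110, row AND col = 0b1100 = 12; 12 != 30 -> empty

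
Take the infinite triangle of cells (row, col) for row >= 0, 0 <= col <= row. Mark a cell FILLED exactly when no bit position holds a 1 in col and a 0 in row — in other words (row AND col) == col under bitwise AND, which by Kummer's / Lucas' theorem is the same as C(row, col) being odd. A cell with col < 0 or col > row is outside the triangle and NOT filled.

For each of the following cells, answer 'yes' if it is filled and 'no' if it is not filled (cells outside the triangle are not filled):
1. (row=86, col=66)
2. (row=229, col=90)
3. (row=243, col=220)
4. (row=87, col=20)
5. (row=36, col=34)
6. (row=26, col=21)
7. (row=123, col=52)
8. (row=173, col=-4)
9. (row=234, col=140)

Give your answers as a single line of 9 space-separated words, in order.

Answer: yes no no yes no no no no no

Derivation:
(86,66): row=0b1010110, col=0b1000010, row AND col = 0b1000010 = 66; 66 == 66 -> filled
(229,90): row=0b11100101, col=0b1011010, row AND col = 0b1000000 = 64; 64 != 90 -> empty
(243,220): row=0b11110011, col=0b11011100, row AND col = 0b11010000 = 208; 208 != 220 -> empty
(87,20): row=0b1010111, col=0b10100, row AND col = 0b10100 = 20; 20 == 20 -> filled
(36,34): row=0b100100, col=0b100010, row AND col = 0b100000 = 32; 32 != 34 -> empty
(26,21): row=0b11010, col=0b10101, row AND col = 0b10000 = 16; 16 != 21 -> empty
(123,52): row=0b1111011, col=0b110100, row AND col = 0b110000 = 48; 48 != 52 -> empty
(173,-4): col outside [0, 173] -> not filled
(234,140): row=0b11101010, col=0b10001100, row AND col = 0b10001000 = 136; 136 != 140 -> empty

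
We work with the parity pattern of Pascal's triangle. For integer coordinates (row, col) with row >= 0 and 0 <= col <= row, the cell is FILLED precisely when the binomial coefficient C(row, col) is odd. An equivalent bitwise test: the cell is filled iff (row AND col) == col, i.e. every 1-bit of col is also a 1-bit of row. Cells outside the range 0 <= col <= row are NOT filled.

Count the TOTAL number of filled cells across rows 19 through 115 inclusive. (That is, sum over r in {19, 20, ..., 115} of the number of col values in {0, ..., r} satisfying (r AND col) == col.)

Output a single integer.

r19=10011 pc3: +8 =8
r20=10100 pc2: +4 =12
r21=10101 pc3: +8 =20
r22=10110 pc3: +8 =28
r23=10111 pc4: +16 =44
r24=11000 pc2: +4 =48
r25=11001 pc3: +8 =56
r26=11010 pc3: +8 =64
r27=11011 pc4: +16 =80
r28=11100 pc3: +8 =88
r29=11101 pc4: +16 =104
r30=11110 pc4: +16 =120
r31=11111 pc5: +32 =152
r32=100000 pc1: +2 =154
r33=100001 pc2: +4 =158
r34=100010 pc2: +4 =162
r35=100011 pc3: +8 =170
r36=100100 pc2: +4 =174
r37=100101 pc3: +8 =182
r38=100110 pc3: +8 =190
r39=100111 pc4: +16 =206
r40=101000 pc2: +4 =210
r41=101001 pc3: +8 =218
r42=101010 pc3: +8 =226
r43=101011 pc4: +16 =242
r44=101100 pc3: +8 =250
r45=101101 pc4: +16 =266
r46=101110 pc4: +16 =282
r47=101111 pc5: +32 =314
r48=110000 pc2: +4 =318
r49=110001 pc3: +8 =326
r50=110010 pc3: +8 =334
r51=110011 pc4: +16 =350
r52=110100 pc3: +8 =358
r53=110101 pc4: +16 =374
r54=110110 pc4: +16 =390
r55=110111 pc5: +32 =422
r56=111000 pc3: +8 =430
r57=111001 pc4: +16 =446
r58=111010 pc4: +16 =462
r59=111011 pc5: +32 =494
r60=111100 pc4: +16 =510
r61=111101 pc5: +32 =542
r62=111110 pc5: +32 =574
r63=111111 pc6: +64 =638
r64=1000000 pc1: +2 =640
r65=1000001 pc2: +4 =644
r66=1000010 pc2: +4 =648
r67=1000011 pc3: +8 =656
r68=1000100 pc2: +4 =660
r69=1000101 pc3: +8 =668
r70=1000110 pc3: +8 =676
r71=1000111 pc4: +16 =692
r72=1001000 pc2: +4 =696
r73=1001001 pc3: +8 =704
r74=1001010 pc3: +8 =712
r75=1001011 pc4: +16 =728
r76=1001100 pc3: +8 =736
r77=1001101 pc4: +16 =752
r78=1001110 pc4: +16 =768
r79=1001111 pc5: +32 =800
r80=1010000 pc2: +4 =804
r81=1010001 pc3: +8 =812
r82=1010010 pc3: +8 =820
r83=1010011 pc4: +16 =836
r84=1010100 pc3: +8 =844
r85=1010101 pc4: +16 =860
r86=1010110 pc4: +16 =876
r87=1010111 pc5: +32 =908
r88=1011000 pc3: +8 =916
r89=1011001 pc4: +16 =932
r90=1011010 pc4: +16 =948
r91=1011011 pc5: +32 =980
r92=1011100 pc4: +16 =996
r93=1011101 pc5: +32 =1028
r94=1011110 pc5: +32 =1060
r95=1011111 pc6: +64 =1124
r96=1100000 pc2: +4 =1128
r97=1100001 pc3: +8 =1136
r98=1100010 pc3: +8 =1144
r99=1100011 pc4: +16 =1160
r100=1100100 pc3: +8 =1168
r101=1100101 pc4: +16 =1184
r102=1100110 pc4: +16 =1200
r103=1100111 pc5: +32 =1232
r104=1101000 pc3: +8 =1240
r105=1101001 pc4: +16 =1256
r106=1101010 pc4: +16 =1272
r107=1101011 pc5: +32 =1304
r108=1101100 pc4: +16 =1320
r109=1101101 pc5: +32 =1352
r110=1101110 pc5: +32 =1384
r111=1101111 pc6: +64 =1448
r112=1110000 pc3: +8 =1456
r113=1110001 pc4: +16 =1472
r114=1110010 pc4: +16 =1488
r115=1110011 pc5: +32 =1520

Answer: 1520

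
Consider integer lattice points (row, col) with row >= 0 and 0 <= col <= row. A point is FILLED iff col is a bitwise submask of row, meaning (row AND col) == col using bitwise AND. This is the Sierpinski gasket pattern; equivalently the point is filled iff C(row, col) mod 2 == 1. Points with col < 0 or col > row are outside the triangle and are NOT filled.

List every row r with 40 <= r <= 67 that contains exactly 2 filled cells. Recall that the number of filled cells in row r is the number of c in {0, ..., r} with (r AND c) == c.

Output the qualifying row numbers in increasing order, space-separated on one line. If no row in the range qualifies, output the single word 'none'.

Row r has 2^popcount(r) filled cells, so we need popcount(r) = log2(2) = 1.
Scan r = 40..67 and keep those with exactly 1 one-bits:
r=40=101000 popcount=2 -> skip
r=41=101001 popcount=3 -> skip
r=42=101010 popcount=3 -> skip
r=43=101011 popcount=4 -> skip
r=44=101100 popcount=3 -> skip
r=45=101101 popcount=4 -> skip
r=46=101110 popcount=4 -> skip
r=47=101111 popcount=5 -> skip
r=48=110000 popcount=2 -> skip
r=49=110001 popcount=3 -> skip
r=50=110010 popcount=3 -> skip
r=51=110011 popcount=4 -> skip
r=52=110100 popcount=3 -> skip
r=53=110101 popcount=4 -> skip
r=54=110110 popcount=4 -> skip
r=55=110111 popcount=5 -> skip
r=56=111000 popcount=3 -> skip
r=57=111001 popcount=4 -> skip
r=58=111010 popcount=4 -> skip
r=59=111011 popcount=5 -> skip
r=60=111100 popcount=4 -> skip
r=61=111101 popcount=5 -> skip
r=62=111110 popcount=5 -> skip
r=63=111111 popcount=6 -> skip
r=64=1000000 popcount=1 -> KEEP
r=65=1000001 popcount=2 -> skip
r=66=1000010 popcount=2 -> skip
r=67=1000011 popcount=3 -> skip
Kept rows: 64

Answer: 64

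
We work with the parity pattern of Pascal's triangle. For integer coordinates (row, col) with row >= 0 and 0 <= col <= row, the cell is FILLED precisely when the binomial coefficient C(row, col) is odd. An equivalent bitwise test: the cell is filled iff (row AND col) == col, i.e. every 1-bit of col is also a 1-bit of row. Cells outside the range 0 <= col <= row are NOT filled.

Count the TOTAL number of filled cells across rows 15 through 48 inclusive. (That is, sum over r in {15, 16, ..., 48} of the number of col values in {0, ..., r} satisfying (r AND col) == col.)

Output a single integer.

Answer: 344

Derivation:
r15=1111 pc4: +16 =16
r16=10000 pc1: +2 =18
r17=10001 pc2: +4 =22
r18=10010 pc2: +4 =26
r19=10011 pc3: +8 =34
r20=10100 pc2: +4 =38
r21=10101 pc3: +8 =46
r22=10110 pc3: +8 =54
r23=10111 pc4: +16 =70
r24=11000 pc2: +4 =74
r25=11001 pc3: +8 =82
r26=11010 pc3: +8 =90
r27=11011 pc4: +16 =106
r28=11100 pc3: +8 =114
r29=11101 pc4: +16 =130
r30=11110 pc4: +16 =146
r31=11111 pc5: +32 =178
r32=100000 pc1: +2 =180
r33=100001 pc2: +4 =184
r34=100010 pc2: +4 =188
r35=100011 pc3: +8 =196
r36=100100 pc2: +4 =200
r37=100101 pc3: +8 =208
r38=100110 pc3: +8 =216
r39=100111 pc4: +16 =232
r40=101000 pc2: +4 =236
r41=101001 pc3: +8 =244
r42=101010 pc3: +8 =252
r43=101011 pc4: +16 =268
r44=101100 pc3: +8 =276
r45=101101 pc4: +16 =292
r46=101110 pc4: +16 =308
r47=101111 pc5: +32 =340
r48=110000 pc2: +4 =344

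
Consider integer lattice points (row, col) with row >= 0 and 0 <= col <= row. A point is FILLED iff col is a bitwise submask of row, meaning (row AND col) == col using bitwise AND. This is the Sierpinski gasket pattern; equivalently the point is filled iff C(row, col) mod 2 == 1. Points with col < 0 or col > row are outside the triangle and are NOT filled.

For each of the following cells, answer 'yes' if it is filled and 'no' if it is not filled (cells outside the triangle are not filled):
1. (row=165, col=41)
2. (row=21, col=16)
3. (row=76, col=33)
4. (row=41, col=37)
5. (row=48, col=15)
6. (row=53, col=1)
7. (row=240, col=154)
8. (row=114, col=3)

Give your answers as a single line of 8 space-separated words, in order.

Answer: no yes no no no yes no no

Derivation:
(165,41): row=0b10100101, col=0b101001, row AND col = 0b100001 = 33; 33 != 41 -> empty
(21,16): row=0b10101, col=0b10000, row AND col = 0b10000 = 16; 16 == 16 -> filled
(76,33): row=0b1001100, col=0b100001, row AND col = 0b0 = 0; 0 != 33 -> empty
(41,37): row=0b101001, col=0b100101, row AND col = 0b100001 = 33; 33 != 37 -> empty
(48,15): row=0b110000, col=0b1111, row AND col = 0b0 = 0; 0 != 15 -> empty
(53,1): row=0b110101, col=0b1, row AND col = 0b1 = 1; 1 == 1 -> filled
(240,154): row=0b11110000, col=0b10011010, row AND col = 0b10010000 = 144; 144 != 154 -> empty
(114,3): row=0b1110010, col=0b11, row AND col = 0b10 = 2; 2 != 3 -> empty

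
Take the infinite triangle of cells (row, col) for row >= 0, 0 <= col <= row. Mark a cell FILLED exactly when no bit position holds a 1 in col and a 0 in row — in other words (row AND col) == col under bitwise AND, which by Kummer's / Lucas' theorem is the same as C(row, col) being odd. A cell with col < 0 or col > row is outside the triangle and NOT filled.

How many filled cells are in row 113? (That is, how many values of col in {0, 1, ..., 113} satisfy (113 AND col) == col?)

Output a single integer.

Answer: 16

Derivation:
113 in binary = 1110001
popcount(113) = number of 1-bits in 1110001 = 4
A col c satisfies (113 AND c) == c iff every set bit of c is also set in 113; each of the 4 set bits of 113 can independently be on or off in c.
count = 2^4 = 16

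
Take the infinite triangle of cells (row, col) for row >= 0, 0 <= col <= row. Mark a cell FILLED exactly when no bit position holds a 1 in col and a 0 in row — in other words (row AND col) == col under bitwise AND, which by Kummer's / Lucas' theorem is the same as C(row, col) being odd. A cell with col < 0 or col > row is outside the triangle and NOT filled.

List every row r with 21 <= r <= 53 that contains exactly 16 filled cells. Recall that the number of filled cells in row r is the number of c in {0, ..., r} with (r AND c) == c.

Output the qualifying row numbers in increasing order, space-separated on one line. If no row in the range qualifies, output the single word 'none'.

Row r has 2^popcount(r) filled cells, so we need popcount(r) = log2(16) = 4.
Scan r = 21..53 and keep those with exactly 4 one-bits:
r=21=10101 popcount=3 -> skip
r=22=10110 popcount=3 -> skip
r=23=10111 popcount=4 -> KEEP
r=24=11000 popcount=2 -> skip
r=25=11001 popcount=3 -> skip
r=26=11010 popcount=3 -> skip
r=27=11011 popcount=4 -> KEEP
r=28=11100 popcount=3 -> skip
r=29=11101 popcount=4 -> KEEP
r=30=11110 popcount=4 -> KEEP
r=31=11111 popcount=5 -> skip
r=32=100000 popcount=1 -> skip
r=33=100001 popcount=2 -> skip
r=34=100010 popcount=2 -> skip
r=35=100011 popcount=3 -> skip
r=36=100100 popcount=2 -> skip
r=37=100101 popcount=3 -> skip
r=38=100110 popcount=3 -> skip
r=39=100111 popcount=4 -> KEEP
r=40=101000 popcount=2 -> skip
r=41=101001 popcount=3 -> skip
r=42=101010 popcount=3 -> skip
r=43=101011 popcount=4 -> KEEP
r=44=101100 popcount=3 -> skip
r=45=101101 popcount=4 -> KEEP
r=46=101110 popcount=4 -> KEEP
r=47=101111 popcount=5 -> skip
r=48=110000 popcount=2 -> skip
r=49=110001 popcount=3 -> skip
r=50=110010 popcount=3 -> skip
r=51=110011 popcount=4 -> KEEP
r=52=110100 popcount=3 -> skip
r=53=110101 popcount=4 -> KEEP
Kept rows: 23 27 29 30 39 43 45 46 51 53

Answer: 23 27 29 30 39 43 45 46 51 53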